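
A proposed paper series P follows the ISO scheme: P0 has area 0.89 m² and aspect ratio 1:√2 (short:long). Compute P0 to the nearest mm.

793 × 1122 mm

Let the short side be w mm. Then w · w√2 = 0.89 m² = 890,000 mm².
w² = 890,000/√2, so w ≈ 793.3 mm; long side = w√2 ≈ 1121.9 mm.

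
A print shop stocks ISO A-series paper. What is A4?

210 × 297 mm

A0 = 841 × 1189 mm (A0 has area 1 m², aspect 1:√2).
A1: ⌊1189/2⌋ × 841 = 594 × 841 mm
A2: ⌊841/2⌋ × 594 = 420 × 594 mm
A3: ⌊594/2⌋ × 420 = 297 × 420 mm
A4: ⌊420/2⌋ × 297 = 210 × 297 mm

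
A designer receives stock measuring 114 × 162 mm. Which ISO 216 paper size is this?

C6 (114 × 162 mm)

Aspect ratio 162/114 ≈ 1.421 — close to the ISO √2 ≈ 1.414.
In the C-series (envelope sizes, between A and B): C6 = 114 × 162 mm.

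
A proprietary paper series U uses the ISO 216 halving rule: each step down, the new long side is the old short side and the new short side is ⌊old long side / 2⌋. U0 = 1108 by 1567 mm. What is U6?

138 × 195 mm

U1: ⌊1567/2⌋ × 1108 = 783 × 1108 mm
U2: ⌊1108/2⌋ × 783 = 554 × 783 mm
U3: ⌊783/2⌋ × 554 = 391 × 554 mm
U4: ⌊554/2⌋ × 391 = 277 × 391 mm
U5: ⌊391/2⌋ × 277 = 195 × 277 mm
U6: ⌊277/2⌋ × 195 = 138 × 195 mm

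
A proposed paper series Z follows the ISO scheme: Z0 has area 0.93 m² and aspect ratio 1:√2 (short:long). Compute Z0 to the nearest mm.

Let the short side be w mm. Then w · w√2 = 0.93 m² = 930,000 mm².
w² = 930,000/√2, so w ≈ 810.9 mm; long side = w√2 ≈ 1146.8 mm.

811 × 1147 mm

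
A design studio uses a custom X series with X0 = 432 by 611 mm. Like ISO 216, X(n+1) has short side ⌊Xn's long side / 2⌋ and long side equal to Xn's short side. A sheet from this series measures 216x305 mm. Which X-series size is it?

X0: 432 × 611 mm
X1: 305 × 432 mm
X2: 216 × 305 mm
X3: 152 × 216 mm
→ matches X2.

X2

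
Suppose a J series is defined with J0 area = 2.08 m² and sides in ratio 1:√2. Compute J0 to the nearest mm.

1213 × 1715 mm

Let the short side be w mm. Then w · w√2 = 2.08 m² = 2,080,000 mm².
w² = 2,080,000/√2, so w ≈ 1212.8 mm; long side = w√2 ≈ 1715.1 mm.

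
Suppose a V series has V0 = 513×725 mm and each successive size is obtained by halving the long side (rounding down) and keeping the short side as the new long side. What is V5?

V1: ⌊725/2⌋ × 513 = 362 × 513 mm
V2: ⌊513/2⌋ × 362 = 256 × 362 mm
V3: ⌊362/2⌋ × 256 = 181 × 256 mm
V4: ⌊256/2⌋ × 181 = 128 × 181 mm
V5: ⌊181/2⌋ × 128 = 90 × 128 mm

90 × 128 mm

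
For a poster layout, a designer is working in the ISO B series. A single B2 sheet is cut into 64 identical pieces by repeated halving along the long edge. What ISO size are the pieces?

B8

64 = 2^6, so 6 halving steps.
B2 → B3 → … → B8 after 6 steps.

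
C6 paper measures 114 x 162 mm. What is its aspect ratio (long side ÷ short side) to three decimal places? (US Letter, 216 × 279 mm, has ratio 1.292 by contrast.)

162 / 114 = 1.421
ISO 216 targets √2 ≈ 1.414; the +0.007 deviation is from mm rounding.

1.421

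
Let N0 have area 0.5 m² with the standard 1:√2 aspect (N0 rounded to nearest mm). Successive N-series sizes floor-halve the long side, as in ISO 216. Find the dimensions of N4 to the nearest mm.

Let N0's short side be w mm. w · w√2 = 0.5 m² = 500,000 mm², so w ≈ 594.6 mm and w√2 ≈ 840.9 mm → N0 = 595 × 841 mm.
N1: ⌊841/2⌋ × 595 = 420 × 595 mm
N2: ⌊595/2⌋ × 420 = 297 × 420 mm
N3: ⌊420/2⌋ × 297 = 210 × 297 mm
N4: ⌊297/2⌋ × 210 = 148 × 210 mm

148 × 210 mm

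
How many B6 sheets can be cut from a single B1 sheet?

32

Each ISO step halves the sheet: 1 × B1 → 2 × B2 → 4 × B3 → 8 × B4 → …
From B1 to B6 is 5 halving steps: 2^5 = 32.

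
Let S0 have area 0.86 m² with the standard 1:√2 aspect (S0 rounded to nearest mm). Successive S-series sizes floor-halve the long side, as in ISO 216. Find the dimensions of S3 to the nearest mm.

275 × 390 mm

Let S0's short side be w mm. w · w√2 = 0.86 m² = 860,000 mm², so w ≈ 779.8 mm and w√2 ≈ 1102.8 mm → S0 = 780 × 1103 mm.
S1: ⌊1103/2⌋ × 780 = 551 × 780 mm
S2: ⌊780/2⌋ × 551 = 390 × 551 mm
S3: ⌊551/2⌋ × 390 = 275 × 390 mm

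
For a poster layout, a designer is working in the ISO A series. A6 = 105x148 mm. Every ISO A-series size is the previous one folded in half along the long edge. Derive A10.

26 × 37 mm

A7: ⌊148/2⌋ × 105 = 74 × 105 mm
A8: ⌊105/2⌋ × 74 = 52 × 74 mm
A9: ⌊74/2⌋ × 52 = 37 × 52 mm
A10: ⌊52/2⌋ × 37 = 26 × 37 mm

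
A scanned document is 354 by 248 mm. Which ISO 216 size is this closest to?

Aspect ratio 354/248 ≈ 1.427 — close to the ISO √2 ≈ 1.414.
In the B-series (B0 = 1000 × 1414 mm): B4 = 250 × 353 mm.
Off by 3 mm total — nearest standard size.

B4 (250 × 353 mm)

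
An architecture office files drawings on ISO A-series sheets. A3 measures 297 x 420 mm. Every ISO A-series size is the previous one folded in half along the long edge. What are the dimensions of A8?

A4: ⌊420/2⌋ × 297 = 210 × 297 mm
A5: ⌊297/2⌋ × 210 = 148 × 210 mm
A6: ⌊210/2⌋ × 148 = 105 × 148 mm
A7: ⌊148/2⌋ × 105 = 74 × 105 mm
A8: ⌊105/2⌋ × 74 = 52 × 74 mm

52 × 74 mm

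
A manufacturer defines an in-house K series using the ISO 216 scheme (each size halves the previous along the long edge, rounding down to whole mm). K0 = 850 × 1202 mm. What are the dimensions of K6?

106 × 150 mm

K1: ⌊1202/2⌋ × 850 = 601 × 850 mm
K2: ⌊850/2⌋ × 601 = 425 × 601 mm
K3: ⌊601/2⌋ × 425 = 300 × 425 mm
K4: ⌊425/2⌋ × 300 = 212 × 300 mm
K5: ⌊300/2⌋ × 212 = 150 × 212 mm
K6: ⌊212/2⌋ × 150 = 106 × 150 mm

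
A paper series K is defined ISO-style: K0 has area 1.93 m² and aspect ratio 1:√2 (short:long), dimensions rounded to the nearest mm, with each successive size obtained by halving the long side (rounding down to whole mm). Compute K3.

413 × 584 mm

Let K0's short side be w mm. w · w√2 = 1.93 m² = 1,930,000 mm², so w ≈ 1168.2 mm and w√2 ≈ 1652.1 mm → K0 = 1168 × 1652 mm.
K1: ⌊1652/2⌋ × 1168 = 826 × 1168 mm
K2: ⌊1168/2⌋ × 826 = 584 × 826 mm
K3: ⌊826/2⌋ × 584 = 413 × 584 mm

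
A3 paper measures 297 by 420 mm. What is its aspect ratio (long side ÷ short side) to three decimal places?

1.414

420 / 297 = 1.414
Matches √2 ≈ 1.414 — the ISO 216 defining ratio.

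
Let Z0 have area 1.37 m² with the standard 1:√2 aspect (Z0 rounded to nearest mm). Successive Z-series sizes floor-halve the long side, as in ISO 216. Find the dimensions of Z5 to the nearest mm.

174 × 246 mm

Let Z0's short side be w mm. w · w√2 = 1.37 m² = 1,370,000 mm², so w ≈ 984.2 mm and w√2 ≈ 1391.9 mm → Z0 = 984 × 1392 mm.
Z1: ⌊1392/2⌋ × 984 = 696 × 984 mm
Z2: ⌊984/2⌋ × 696 = 492 × 696 mm
Z3: ⌊696/2⌋ × 492 = 348 × 492 mm
Z4: ⌊492/2⌋ × 348 = 246 × 348 mm
Z5: ⌊348/2⌋ × 246 = 174 × 246 mm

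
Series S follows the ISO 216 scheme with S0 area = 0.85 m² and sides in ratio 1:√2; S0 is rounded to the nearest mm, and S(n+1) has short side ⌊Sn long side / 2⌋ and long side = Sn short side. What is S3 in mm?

Let S0's short side be w mm. w · w√2 = 0.85 m² = 850,000 mm², so w ≈ 775.3 mm and w√2 ≈ 1096.4 mm → S0 = 775 × 1096 mm.
S1: ⌊1096/2⌋ × 775 = 548 × 775 mm
S2: ⌊775/2⌋ × 548 = 387 × 548 mm
S3: ⌊548/2⌋ × 387 = 274 × 387 mm

274 × 387 mm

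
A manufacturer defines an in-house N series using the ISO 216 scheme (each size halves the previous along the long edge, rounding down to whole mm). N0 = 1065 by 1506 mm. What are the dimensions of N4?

N1: ⌊1506/2⌋ × 1065 = 753 × 1065 mm
N2: ⌊1065/2⌋ × 753 = 532 × 753 mm
N3: ⌊753/2⌋ × 532 = 376 × 532 mm
N4: ⌊532/2⌋ × 376 = 266 × 376 mm

266 × 376 mm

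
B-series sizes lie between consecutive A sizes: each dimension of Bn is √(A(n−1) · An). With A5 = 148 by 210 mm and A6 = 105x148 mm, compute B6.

125 × 176 mm

Short side: √(148 · 105) = √15540 ≈ 124.7 → 125 mm
Long side: √(210 · 148) = √31080 ≈ 176.3 → 176 mm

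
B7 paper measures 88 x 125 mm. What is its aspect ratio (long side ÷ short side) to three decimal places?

125 / 88 = 1.420
ISO 216 targets √2 ≈ 1.414; the +0.006 deviation is from mm rounding.

1.420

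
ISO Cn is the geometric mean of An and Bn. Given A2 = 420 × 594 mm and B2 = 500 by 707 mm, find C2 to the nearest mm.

458 × 648 mm

Short side: √(420 · 500) = √210000 ≈ 458.3 → 458 mm
Long side: √(594 · 707) = √419958 ≈ 648.0 → 648 mm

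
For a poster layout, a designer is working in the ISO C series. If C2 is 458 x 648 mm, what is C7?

81 × 114 mm

C3: ⌊648/2⌋ × 458 = 324 × 458 mm
C4: ⌊458/2⌋ × 324 = 229 × 324 mm
C5: ⌊324/2⌋ × 229 = 162 × 229 mm
C6: ⌊229/2⌋ × 162 = 114 × 162 mm
C7: ⌊162/2⌋ × 114 = 81 × 114 mm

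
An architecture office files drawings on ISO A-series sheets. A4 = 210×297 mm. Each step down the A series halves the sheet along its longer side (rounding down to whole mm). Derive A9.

A5: ⌊297/2⌋ × 210 = 148 × 210 mm
A6: ⌊210/2⌋ × 148 = 105 × 148 mm
A7: ⌊148/2⌋ × 105 = 74 × 105 mm
A8: ⌊105/2⌋ × 74 = 52 × 74 mm
A9: ⌊74/2⌋ × 52 = 37 × 52 mm

37 × 52 mm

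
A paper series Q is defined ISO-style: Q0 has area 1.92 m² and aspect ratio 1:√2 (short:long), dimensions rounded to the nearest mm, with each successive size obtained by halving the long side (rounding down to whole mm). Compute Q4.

Let Q0's short side be w mm. w · w√2 = 1.92 m² = 1,920,000 mm², so w ≈ 1165.2 mm and w√2 ≈ 1647.8 mm → Q0 = 1165 × 1648 mm.
Q1: ⌊1648/2⌋ × 1165 = 824 × 1165 mm
Q2: ⌊1165/2⌋ × 824 = 582 × 824 mm
Q3: ⌊824/2⌋ × 582 = 412 × 582 mm
Q4: ⌊582/2⌋ × 412 = 291 × 412 mm

291 × 412 mm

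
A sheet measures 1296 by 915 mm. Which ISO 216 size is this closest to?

C0 (917 × 1297 mm)

Aspect ratio 1296/915 ≈ 1.416 — close to the ISO √2 ≈ 1.414.
In the C-series (envelope sizes, between A and B): C0 = 917 × 1297 mm.
Off by 3 mm total — nearest standard size.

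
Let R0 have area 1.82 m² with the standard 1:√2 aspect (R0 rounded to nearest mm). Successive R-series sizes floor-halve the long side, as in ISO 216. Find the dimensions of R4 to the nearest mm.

Let R0's short side be w mm. w · w√2 = 1.82 m² = 1,820,000 mm², so w ≈ 1134.4 mm and w√2 ≈ 1604.3 mm → R0 = 1134 × 1604 mm.
R1: ⌊1604/2⌋ × 1134 = 802 × 1134 mm
R2: ⌊1134/2⌋ × 802 = 567 × 802 mm
R3: ⌊802/2⌋ × 567 = 401 × 567 mm
R4: ⌊567/2⌋ × 401 = 283 × 401 mm

283 × 401 mm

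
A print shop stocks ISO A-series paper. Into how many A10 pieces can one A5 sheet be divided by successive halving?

Each ISO step halves the sheet: 1 × A5 → 2 × A6 → 4 × A7 → 8 × A8 → …
From A5 to A10 is 5 halving steps: 2^5 = 32.

32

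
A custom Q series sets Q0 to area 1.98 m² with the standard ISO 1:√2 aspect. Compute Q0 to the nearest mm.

Let the short side be w mm. Then w · w√2 = 1.98 m² = 1,980,000 mm².
w² = 1,980,000/√2, so w ≈ 1183.2 mm; long side = w√2 ≈ 1673.4 mm.

1183 × 1673 mm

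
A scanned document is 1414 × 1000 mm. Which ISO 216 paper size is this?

B0 (1000 × 1414 mm)

Aspect ratio 1414/1000 ≈ 1.414 — close to the ISO √2 ≈ 1.414.
In the B-series (B0 = 1000 × 1414 mm): B0 = 1000 × 1414 mm.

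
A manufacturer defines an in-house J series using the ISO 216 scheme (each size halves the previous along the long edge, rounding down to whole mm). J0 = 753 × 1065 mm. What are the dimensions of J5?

133 × 188 mm

J1 = 532 × 753 mm (from J0 by 1 halving).
J2: ⌊753/2⌋ × 532 = 376 × 532 mm
J3: ⌊532/2⌋ × 376 = 266 × 376 mm
J4: ⌊376/2⌋ × 266 = 188 × 266 mm
J5: ⌊266/2⌋ × 188 = 133 × 188 mm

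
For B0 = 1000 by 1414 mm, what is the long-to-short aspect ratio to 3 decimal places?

1.414

1414 / 1000 = 1.414
Matches √2 ≈ 1.414 — the ISO 216 defining ratio.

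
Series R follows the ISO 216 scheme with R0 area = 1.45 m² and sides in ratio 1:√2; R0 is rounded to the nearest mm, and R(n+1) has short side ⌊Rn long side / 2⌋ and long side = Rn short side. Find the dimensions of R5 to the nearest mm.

179 × 253 mm

Let R0's short side be w mm. w · w√2 = 1.45 m² = 1,450,000 mm², so w ≈ 1012.6 mm and w√2 ≈ 1432.0 mm → R0 = 1013 × 1432 mm.
R1: ⌊1432/2⌋ × 1013 = 716 × 1013 mm
R2: ⌊1013/2⌋ × 716 = 506 × 716 mm
R3: ⌊716/2⌋ × 506 = 358 × 506 mm
R4: ⌊506/2⌋ × 358 = 253 × 358 mm
R5: ⌊358/2⌋ × 253 = 179 × 253 mm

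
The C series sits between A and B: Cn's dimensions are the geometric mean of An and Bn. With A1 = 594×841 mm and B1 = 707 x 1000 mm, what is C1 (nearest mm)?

648 × 917 mm

Short side: √(594 · 707) = √419958 ≈ 648.0 → 648 mm
Long side: √(841 · 1000) = √841000 ≈ 917.1 → 917 mm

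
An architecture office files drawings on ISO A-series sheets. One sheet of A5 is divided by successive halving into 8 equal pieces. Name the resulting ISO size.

A8

8 = 2^3, so 3 halving steps.
A5 → A6 → … → A8 after 3 steps.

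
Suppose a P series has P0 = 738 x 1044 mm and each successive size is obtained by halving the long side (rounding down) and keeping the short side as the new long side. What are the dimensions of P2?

369 × 522 mm

P1: ⌊1044/2⌋ × 738 = 522 × 738 mm
P2: ⌊738/2⌋ × 522 = 369 × 522 mm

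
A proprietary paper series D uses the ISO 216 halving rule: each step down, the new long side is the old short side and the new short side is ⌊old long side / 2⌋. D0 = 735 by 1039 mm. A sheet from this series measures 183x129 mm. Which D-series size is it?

D5

D0: 735 × 1039 mm
D1: 519 × 735 mm
D2: 367 × 519 mm
D3: 259 × 367 mm
D4: 183 × 259 mm
D5: 129 × 183 mm
D6: 91 × 129 mm
→ matches D5.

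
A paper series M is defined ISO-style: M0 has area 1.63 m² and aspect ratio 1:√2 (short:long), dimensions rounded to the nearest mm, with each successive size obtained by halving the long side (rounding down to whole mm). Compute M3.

379 × 537 mm

Let M0's short side be w mm. w · w√2 = 1.63 m² = 1,630,000 mm², so w ≈ 1073.6 mm and w√2 ≈ 1518.3 mm → M0 = 1074 × 1518 mm.
M1: ⌊1518/2⌋ × 1074 = 759 × 1074 mm
M2: ⌊1074/2⌋ × 759 = 537 × 759 mm
M3: ⌊759/2⌋ × 537 = 379 × 537 mm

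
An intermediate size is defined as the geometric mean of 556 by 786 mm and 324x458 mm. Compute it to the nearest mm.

424 × 600 mm

Short side: √(556 · 324) = √180144 ≈ 424.4 → 424 mm
Long side: √(786 · 458) = √359988 ≈ 600.0 → 600 mm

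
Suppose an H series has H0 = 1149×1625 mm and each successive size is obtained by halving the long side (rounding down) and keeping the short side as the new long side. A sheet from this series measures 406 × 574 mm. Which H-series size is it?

H3

H0: 1149 × 1625 mm
H1: 812 × 1149 mm
H2: 574 × 812 mm
H3: 406 × 574 mm
H4: 287 × 406 mm
→ matches H3.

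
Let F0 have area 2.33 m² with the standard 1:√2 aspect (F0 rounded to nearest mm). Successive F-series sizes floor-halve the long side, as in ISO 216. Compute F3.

453 × 642 mm

Let F0's short side be w mm. w · w√2 = 2.33 m² = 2,330,000 mm², so w ≈ 1283.6 mm and w√2 ≈ 1815.2 mm → F0 = 1284 × 1815 mm.
F1: ⌊1815/2⌋ × 1284 = 907 × 1284 mm
F2: ⌊1284/2⌋ × 907 = 642 × 907 mm
F3: ⌊907/2⌋ × 642 = 453 × 642 mm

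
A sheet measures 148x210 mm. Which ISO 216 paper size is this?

A5 (148 × 210 mm)

Aspect ratio 210/148 ≈ 1.419 — close to the ISO √2 ≈ 1.414.
In the A-series (A0 area = 1 m²): A5 = 148 × 210 mm.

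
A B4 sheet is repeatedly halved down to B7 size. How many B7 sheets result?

Each ISO step halves the sheet: 1 × B4 → 2 × B5 → 4 × B6 → 8 × B7
From B4 to B7 is 3 halving steps: 2^3 = 8.

8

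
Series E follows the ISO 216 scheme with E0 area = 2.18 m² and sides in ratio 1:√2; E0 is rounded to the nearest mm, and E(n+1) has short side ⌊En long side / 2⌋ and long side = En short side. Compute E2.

Let E0's short side be w mm. w · w√2 = 2.18 m² = 2,180,000 mm², so w ≈ 1241.6 mm and w√2 ≈ 1755.8 mm → E0 = 1242 × 1756 mm.
E1: ⌊1756/2⌋ × 1242 = 878 × 1242 mm
E2: ⌊1242/2⌋ × 878 = 621 × 878 mm

621 × 878 mm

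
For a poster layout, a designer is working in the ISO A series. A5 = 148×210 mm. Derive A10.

A6: ⌊210/2⌋ × 148 = 105 × 148 mm
A7: ⌊148/2⌋ × 105 = 74 × 105 mm
A8: ⌊105/2⌋ × 74 = 52 × 74 mm
A9: ⌊74/2⌋ × 52 = 37 × 52 mm
A10: ⌊52/2⌋ × 37 = 26 × 37 mm

26 × 37 mm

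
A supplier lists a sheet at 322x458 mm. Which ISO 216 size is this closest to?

C3 (324 × 458 mm)

Aspect ratio 458/322 ≈ 1.422 — close to the ISO √2 ≈ 1.414.
In the C-series (envelope sizes, between A and B): C3 = 324 × 458 mm.
Off by 2 mm total — nearest standard size.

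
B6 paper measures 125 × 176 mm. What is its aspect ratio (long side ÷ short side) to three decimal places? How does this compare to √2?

176 / 125 = 1.408
ISO 216 targets √2 ≈ 1.414; the -0.006 deviation is from mm rounding.

1.408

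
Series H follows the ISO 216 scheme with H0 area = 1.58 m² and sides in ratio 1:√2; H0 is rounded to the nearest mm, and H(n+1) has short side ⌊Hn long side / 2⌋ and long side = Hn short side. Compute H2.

Let H0's short side be w mm. w · w√2 = 1.58 m² = 1,580,000 mm², so w ≈ 1057.0 mm and w√2 ≈ 1494.8 mm → H0 = 1057 × 1495 mm.
H1: ⌊1495/2⌋ × 1057 = 747 × 1057 mm
H2: ⌊1057/2⌋ × 747 = 528 × 747 mm

528 × 747 mm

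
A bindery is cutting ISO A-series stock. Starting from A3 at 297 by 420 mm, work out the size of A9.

37 × 52 mm

A4: ⌊420/2⌋ × 297 = 210 × 297 mm
A5: ⌊297/2⌋ × 210 = 148 × 210 mm
A6: ⌊210/2⌋ × 148 = 105 × 148 mm
A7: ⌊148/2⌋ × 105 = 74 × 105 mm
A8: ⌊105/2⌋ × 74 = 52 × 74 mm
A9: ⌊74/2⌋ × 52 = 37 × 52 mm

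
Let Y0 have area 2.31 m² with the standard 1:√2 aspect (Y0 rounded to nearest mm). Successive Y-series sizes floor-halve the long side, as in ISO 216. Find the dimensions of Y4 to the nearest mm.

Let Y0's short side be w mm. w · w√2 = 2.31 m² = 2,310,000 mm², so w ≈ 1278.1 mm and w√2 ≈ 1807.4 mm → Y0 = 1278 × 1807 mm.
Y1: ⌊1807/2⌋ × 1278 = 903 × 1278 mm
Y2: ⌊1278/2⌋ × 903 = 639 × 903 mm
Y3: ⌊903/2⌋ × 639 = 451 × 639 mm
Y4: ⌊639/2⌋ × 451 = 319 × 451 mm

319 × 451 mm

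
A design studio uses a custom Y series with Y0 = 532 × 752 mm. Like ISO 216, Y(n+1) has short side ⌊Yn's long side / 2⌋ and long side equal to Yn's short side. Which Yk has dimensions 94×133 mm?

Y5

Y0: 532 × 752 mm
Y1: 376 × 532 mm
Y2: 266 × 376 mm
Y3: 188 × 266 mm
Y4: 133 × 188 mm
Y5: 94 × 133 mm
Y6: 66 × 94 mm
→ matches Y5.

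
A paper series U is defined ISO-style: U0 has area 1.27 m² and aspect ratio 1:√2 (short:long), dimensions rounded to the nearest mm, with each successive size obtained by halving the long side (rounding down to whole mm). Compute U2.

Let U0's short side be w mm. w · w√2 = 1.27 m² = 1,270,000 mm², so w ≈ 947.6 mm and w√2 ≈ 1340.2 mm → U0 = 948 × 1340 mm.
U1: ⌊1340/2⌋ × 948 = 670 × 948 mm
U2: ⌊948/2⌋ × 670 = 474 × 670 mm

474 × 670 mm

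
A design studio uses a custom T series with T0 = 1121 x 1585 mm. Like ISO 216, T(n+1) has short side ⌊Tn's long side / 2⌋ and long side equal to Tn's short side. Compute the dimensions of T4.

280 × 396 mm

T1: ⌊1585/2⌋ × 1121 = 792 × 1121 mm
T2: ⌊1121/2⌋ × 792 = 560 × 792 mm
T3: ⌊792/2⌋ × 560 = 396 × 560 mm
T4: ⌊560/2⌋ × 396 = 280 × 396 mm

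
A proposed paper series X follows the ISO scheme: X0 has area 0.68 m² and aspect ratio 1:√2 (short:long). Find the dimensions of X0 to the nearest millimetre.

Let the short side be w mm. Then w · w√2 = 0.68 m² = 680,000 mm².
w² = 680,000/√2, so w ≈ 693.4 mm; long side = w√2 ≈ 980.6 mm.

693 × 981 mm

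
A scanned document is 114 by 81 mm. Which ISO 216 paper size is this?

C7 (81 × 114 mm)

Aspect ratio 114/81 ≈ 1.407 — close to the ISO √2 ≈ 1.414.
In the C-series (envelope sizes, between A and B): C7 = 81 × 114 mm.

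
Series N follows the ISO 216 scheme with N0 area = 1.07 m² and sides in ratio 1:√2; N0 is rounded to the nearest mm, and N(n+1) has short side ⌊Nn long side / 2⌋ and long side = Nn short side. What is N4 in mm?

Let N0's short side be w mm. w · w√2 = 1.07 m² = 1,070,000 mm², so w ≈ 869.8 mm and w√2 ≈ 1230.1 mm → N0 = 870 × 1230 mm.
N1: ⌊1230/2⌋ × 870 = 615 × 870 mm
N2: ⌊870/2⌋ × 615 = 435 × 615 mm
N3: ⌊615/2⌋ × 435 = 307 × 435 mm
N4: ⌊435/2⌋ × 307 = 217 × 307 mm

217 × 307 mm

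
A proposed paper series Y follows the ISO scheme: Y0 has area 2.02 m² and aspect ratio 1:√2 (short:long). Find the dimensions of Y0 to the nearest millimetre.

1195 × 1690 mm

Let the short side be w mm. Then w · w√2 = 2.02 m² = 2,020,000 mm².
w² = 2,020,000/√2, so w ≈ 1195.1 mm; long side = w√2 ≈ 1690.2 mm.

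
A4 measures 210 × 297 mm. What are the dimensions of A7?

74 × 105 mm

A5: ⌊297/2⌋ × 210 = 148 × 210 mm
A6: ⌊210/2⌋ × 148 = 105 × 148 mm
A7: ⌊148/2⌋ × 105 = 74 × 105 mm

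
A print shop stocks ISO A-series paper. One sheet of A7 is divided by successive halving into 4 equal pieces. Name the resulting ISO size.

A9

4 = 2^2, so 2 halving steps.
A7 → A8 → … → A9 after 2 steps.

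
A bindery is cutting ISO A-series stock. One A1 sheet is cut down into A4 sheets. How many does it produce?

8

A1 = 594 × 841 mm; A4 = 210 × 297 mm.
Each halving step doubles the count; 3 steps from A1 to A4.
2^3 = 8.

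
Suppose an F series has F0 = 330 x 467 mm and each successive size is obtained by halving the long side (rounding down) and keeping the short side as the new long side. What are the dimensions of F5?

F1 = 233 × 330 mm (from F0 by 1 halving).
F2: ⌊330/2⌋ × 233 = 165 × 233 mm
F3: ⌊233/2⌋ × 165 = 116 × 165 mm
F4: ⌊165/2⌋ × 116 = 82 × 116 mm
F5: ⌊116/2⌋ × 82 = 58 × 82 mm

58 × 82 mm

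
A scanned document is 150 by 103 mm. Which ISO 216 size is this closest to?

A6 (105 × 148 mm)

Aspect ratio 150/103 ≈ 1.456 (ISO target is √2 ≈ 1.414).
In the A-series (A0 area = 1 m²): A6 = 105 × 148 mm.
Off by 4 mm total — nearest standard size.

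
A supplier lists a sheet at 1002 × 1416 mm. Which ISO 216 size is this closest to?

Aspect ratio 1416/1002 ≈ 1.413 — close to the ISO √2 ≈ 1.414.
In the B-series (B0 = 1000 × 1414 mm): B0 = 1000 × 1414 mm.
Off by 4 mm total — nearest standard size.

B0 (1000 × 1414 mm)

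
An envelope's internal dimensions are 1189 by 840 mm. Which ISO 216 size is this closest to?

Aspect ratio 1189/840 ≈ 1.415 — close to the ISO √2 ≈ 1.414.
In the A-series (A0 area = 1 m²): A0 = 841 × 1189 mm.
Off by 1 mm total — nearest standard size.

A0 (841 × 1189 mm)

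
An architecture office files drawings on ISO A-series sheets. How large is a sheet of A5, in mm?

148 × 210 mm

A0 = 841 × 1189 mm (A0 has area 1 m², aspect 1:√2).
A1: ⌊1189/2⌋ × 841 = 594 × 841 mm
A2: ⌊841/2⌋ × 594 = 420 × 594 mm
A3: ⌊594/2⌋ × 420 = 297 × 420 mm
A4: ⌊420/2⌋ × 297 = 210 × 297 mm
A5: ⌊297/2⌋ × 210 = 148 × 210 mm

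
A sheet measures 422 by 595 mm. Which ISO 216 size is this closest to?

Aspect ratio 595/422 ≈ 1.410 — close to the ISO √2 ≈ 1.414.
In the A-series (A0 area = 1 m²): A2 = 420 × 594 mm.
Off by 3 mm total — nearest standard size.

A2 (420 × 594 mm)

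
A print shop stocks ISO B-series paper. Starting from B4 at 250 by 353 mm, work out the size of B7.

88 × 125 mm

B5: ⌊353/2⌋ × 250 = 176 × 250 mm
B6: ⌊250/2⌋ × 176 = 125 × 176 mm
B7: ⌊176/2⌋ × 125 = 88 × 125 mm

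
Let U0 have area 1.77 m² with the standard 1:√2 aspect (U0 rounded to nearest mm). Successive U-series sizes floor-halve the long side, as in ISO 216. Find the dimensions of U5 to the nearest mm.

197 × 279 mm

Let U0's short side be w mm. w · w√2 = 1.77 m² = 1,770,000 mm², so w ≈ 1118.7 mm and w√2 ≈ 1582.1 mm → U0 = 1119 × 1582 mm.
U1: ⌊1582/2⌋ × 1119 = 791 × 1119 mm
U2: ⌊1119/2⌋ × 791 = 559 × 791 mm
U3: ⌊791/2⌋ × 559 = 395 × 559 mm
U4: ⌊559/2⌋ × 395 = 279 × 395 mm
U5: ⌊395/2⌋ × 279 = 197 × 279 mm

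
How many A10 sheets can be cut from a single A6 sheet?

16

Each ISO step halves the sheet: 1 × A6 → 2 × A7 → 4 × A8 → 8 × A9 → …
From A6 to A10 is 4 halving steps: 2^4 = 16.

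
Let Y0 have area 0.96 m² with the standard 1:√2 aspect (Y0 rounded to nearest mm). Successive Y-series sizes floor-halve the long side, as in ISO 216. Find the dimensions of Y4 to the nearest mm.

206 × 291 mm

Let Y0's short side be w mm. w · w√2 = 0.96 m² = 960,000 mm², so w ≈ 823.9 mm and w√2 ≈ 1165.2 mm → Y0 = 824 × 1165 mm.
Y1: ⌊1165/2⌋ × 824 = 582 × 824 mm
Y2: ⌊824/2⌋ × 582 = 412 × 582 mm
Y3: ⌊582/2⌋ × 412 = 291 × 412 mm
Y4: ⌊412/2⌋ × 291 = 206 × 291 mm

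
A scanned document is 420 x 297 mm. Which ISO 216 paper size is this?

Aspect ratio 420/297 ≈ 1.414 — close to the ISO √2 ≈ 1.414.
In the A-series (A0 area = 1 m²): A3 = 297 × 420 mm.

A3 (297 × 420 mm)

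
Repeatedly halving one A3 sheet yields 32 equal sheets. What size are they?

32 = 2^5, so 5 halving steps.
A3 → A4 → … → A8 after 5 steps.

A8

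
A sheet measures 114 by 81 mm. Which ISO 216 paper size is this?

C7 (81 × 114 mm)

Aspect ratio 114/81 ≈ 1.407 — close to the ISO √2 ≈ 1.414.
In the C-series (envelope sizes, between A and B): C7 = 81 × 114 mm.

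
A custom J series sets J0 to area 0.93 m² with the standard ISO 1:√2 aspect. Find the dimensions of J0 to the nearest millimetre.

Let the short side be w mm. Then w · w√2 = 0.93 m² = 930,000 mm².
w² = 930,000/√2, so w ≈ 810.9 mm; long side = w√2 ≈ 1146.8 mm.

811 × 1147 mm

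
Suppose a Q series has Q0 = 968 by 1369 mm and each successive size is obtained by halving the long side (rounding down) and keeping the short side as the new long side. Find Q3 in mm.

342 × 484 mm

Q1: ⌊1369/2⌋ × 968 = 684 × 968 mm
Q2: ⌊968/2⌋ × 684 = 484 × 684 mm
Q3: ⌊684/2⌋ × 484 = 342 × 484 mm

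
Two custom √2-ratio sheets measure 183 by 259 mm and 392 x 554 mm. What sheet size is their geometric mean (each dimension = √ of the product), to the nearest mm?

Short side: √(183 · 392) = √71736 ≈ 267.8 → 268 mm
Long side: √(259 · 554) = √143486 ≈ 378.8 → 379 mm

268 × 379 mm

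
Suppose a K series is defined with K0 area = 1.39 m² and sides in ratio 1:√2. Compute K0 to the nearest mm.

991 × 1402 mm

Let the short side be w mm. Then w · w√2 = 1.39 m² = 1,390,000 mm².
w² = 1,390,000/√2, so w ≈ 991.4 mm; long side = w√2 ≈ 1402.1 mm.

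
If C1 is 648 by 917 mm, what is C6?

C2: ⌊917/2⌋ × 648 = 458 × 648 mm
C3: ⌊648/2⌋ × 458 = 324 × 458 mm
C4: ⌊458/2⌋ × 324 = 229 × 324 mm
C5: ⌊324/2⌋ × 229 = 162 × 229 mm
C6: ⌊229/2⌋ × 162 = 114 × 162 mm

114 × 162 mm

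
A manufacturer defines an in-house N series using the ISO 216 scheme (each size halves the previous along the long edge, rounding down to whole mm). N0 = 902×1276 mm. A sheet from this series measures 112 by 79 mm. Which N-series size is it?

N0: 902 × 1276 mm
N1: 638 × 902 mm
N2: 451 × 638 mm
N3: 319 × 451 mm
N4: 225 × 319 mm
N5: 159 × 225 mm
N6: 112 × 159 mm
N7: 79 × 112 mm
N8: 56 × 79 mm
→ matches N7.

N7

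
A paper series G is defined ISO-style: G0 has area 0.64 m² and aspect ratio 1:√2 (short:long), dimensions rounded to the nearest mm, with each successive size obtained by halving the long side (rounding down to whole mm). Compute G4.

168 × 237 mm

Let G0's short side be w mm. w · w√2 = 0.64 m² = 640,000 mm², so w ≈ 672.7 mm and w√2 ≈ 951.4 mm → G0 = 673 × 951 mm.
G1: ⌊951/2⌋ × 673 = 475 × 673 mm
G2: ⌊673/2⌋ × 475 = 336 × 475 mm
G3: ⌊475/2⌋ × 336 = 237 × 336 mm
G4: ⌊336/2⌋ × 237 = 168 × 237 mm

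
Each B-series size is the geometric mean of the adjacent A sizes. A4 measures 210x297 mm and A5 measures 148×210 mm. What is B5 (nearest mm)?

Short side: √(210 · 148) = √31080 ≈ 176.3 → 176 mm
Long side: √(297 · 210) = √62370 ≈ 249.7 → 250 mm

176 × 250 mm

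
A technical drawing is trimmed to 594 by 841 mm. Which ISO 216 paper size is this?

A1 (594 × 841 mm)

Aspect ratio 841/594 ≈ 1.416 — close to the ISO √2 ≈ 1.414.
In the A-series (A0 area = 1 m²): A1 = 594 × 841 mm.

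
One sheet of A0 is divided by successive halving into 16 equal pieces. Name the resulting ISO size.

A4

16 = 2^4, so 4 halving steps.
A0 → A1 → … → A4 after 4 steps.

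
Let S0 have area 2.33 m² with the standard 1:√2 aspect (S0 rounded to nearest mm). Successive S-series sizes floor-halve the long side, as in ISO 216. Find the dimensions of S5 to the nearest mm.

226 × 321 mm

Let S0's short side be w mm. w · w√2 = 2.33 m² = 2,330,000 mm², so w ≈ 1283.6 mm and w√2 ≈ 1815.2 mm → S0 = 1284 × 1815 mm.
S1: ⌊1815/2⌋ × 1284 = 907 × 1284 mm
S2: ⌊1284/2⌋ × 907 = 642 × 907 mm
S3: ⌊907/2⌋ × 642 = 453 × 642 mm
S4: ⌊642/2⌋ × 453 = 321 × 453 mm
S5: ⌊453/2⌋ × 321 = 226 × 321 mm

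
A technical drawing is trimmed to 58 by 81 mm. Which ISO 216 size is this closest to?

C8 (57 × 81 mm)

Aspect ratio 81/58 ≈ 1.397 (ISO target is √2 ≈ 1.414).
In the C-series (envelope sizes, between A and B): C8 = 57 × 81 mm.
Off by 1 mm total — nearest standard size.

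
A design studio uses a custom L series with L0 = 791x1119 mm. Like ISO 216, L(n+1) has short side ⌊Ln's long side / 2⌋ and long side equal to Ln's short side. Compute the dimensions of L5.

139 × 197 mm

L1: ⌊1119/2⌋ × 791 = 559 × 791 mm
L2: ⌊791/2⌋ × 559 = 395 × 559 mm
L3: ⌊559/2⌋ × 395 = 279 × 395 mm
L4: ⌊395/2⌋ × 279 = 197 × 279 mm
L5: ⌊279/2⌋ × 197 = 139 × 197 mm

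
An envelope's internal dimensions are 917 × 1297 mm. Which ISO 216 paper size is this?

C0 (917 × 1297 mm)

Aspect ratio 1297/917 ≈ 1.414 — close to the ISO √2 ≈ 1.414.
In the C-series (envelope sizes, between A and B): C0 = 917 × 1297 mm.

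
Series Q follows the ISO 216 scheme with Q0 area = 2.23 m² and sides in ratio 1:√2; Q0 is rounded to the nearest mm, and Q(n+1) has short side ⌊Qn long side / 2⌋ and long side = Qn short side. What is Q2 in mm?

Let Q0's short side be w mm. w · w√2 = 2.23 m² = 2,230,000 mm², so w ≈ 1255.7 mm and w√2 ≈ 1775.9 mm → Q0 = 1256 × 1776 mm.
Q1: ⌊1776/2⌋ × 1256 = 888 × 1256 mm
Q2: ⌊1256/2⌋ × 888 = 628 × 888 mm

628 × 888 mm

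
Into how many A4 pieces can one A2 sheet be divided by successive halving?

Each ISO step halves the sheet: 1 × A2 → 2 × A3 → 4 × A4
From A2 to A4 is 2 halving steps: 2^2 = 4.

4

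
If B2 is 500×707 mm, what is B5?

B3: ⌊707/2⌋ × 500 = 353 × 500 mm
B4: ⌊500/2⌋ × 353 = 250 × 353 mm
B5: ⌊353/2⌋ × 250 = 176 × 250 mm

176 × 250 mm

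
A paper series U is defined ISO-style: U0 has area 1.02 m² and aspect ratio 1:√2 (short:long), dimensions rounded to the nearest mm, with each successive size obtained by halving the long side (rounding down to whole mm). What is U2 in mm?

Let U0's short side be w mm. w · w√2 = 1.02 m² = 1,020,000 mm², so w ≈ 849.3 mm and w√2 ≈ 1201.0 mm → U0 = 849 × 1201 mm.
U1: ⌊1201/2⌋ × 849 = 600 × 849 mm
U2: ⌊849/2⌋ × 600 = 424 × 600 mm

424 × 600 mm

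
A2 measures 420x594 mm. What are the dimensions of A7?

74 × 105 mm

A3: ⌊594/2⌋ × 420 = 297 × 420 mm
A4: ⌊420/2⌋ × 297 = 210 × 297 mm
A5: ⌊297/2⌋ × 210 = 148 × 210 mm
A6: ⌊210/2⌋ × 148 = 105 × 148 mm
A7: ⌊148/2⌋ × 105 = 74 × 105 mm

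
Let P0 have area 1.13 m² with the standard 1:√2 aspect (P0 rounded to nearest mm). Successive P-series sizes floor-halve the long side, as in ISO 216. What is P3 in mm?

316 × 447 mm

Let P0's short side be w mm. w · w√2 = 1.13 m² = 1,130,000 mm², so w ≈ 893.9 mm and w√2 ≈ 1264.1 mm → P0 = 894 × 1264 mm.
P1: ⌊1264/2⌋ × 894 = 632 × 894 mm
P2: ⌊894/2⌋ × 632 = 447 × 632 mm
P3: ⌊632/2⌋ × 447 = 316 × 447 mm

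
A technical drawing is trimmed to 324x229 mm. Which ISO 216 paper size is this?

C4 (229 × 324 mm)

Aspect ratio 324/229 ≈ 1.415 — close to the ISO √2 ≈ 1.414.
In the C-series (envelope sizes, between A and B): C4 = 229 × 324 mm.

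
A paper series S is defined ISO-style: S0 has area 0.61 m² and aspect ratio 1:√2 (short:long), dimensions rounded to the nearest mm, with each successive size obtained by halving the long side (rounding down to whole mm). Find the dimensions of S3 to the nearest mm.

Let S0's short side be w mm. w · w√2 = 0.61 m² = 610,000 mm², so w ≈ 656.8 mm and w√2 ≈ 928.8 mm → S0 = 657 × 929 mm.
S1: ⌊929/2⌋ × 657 = 464 × 657 mm
S2: ⌊657/2⌋ × 464 = 328 × 464 mm
S3: ⌊464/2⌋ × 328 = 232 × 328 mm

232 × 328 mm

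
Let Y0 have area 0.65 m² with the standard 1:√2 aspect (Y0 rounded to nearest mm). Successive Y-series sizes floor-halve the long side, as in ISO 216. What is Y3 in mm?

239 × 339 mm

Let Y0's short side be w mm. w · w√2 = 0.65 m² = 650,000 mm², so w ≈ 678.0 mm and w√2 ≈ 958.8 mm → Y0 = 678 × 959 mm.
Y1: ⌊959/2⌋ × 678 = 479 × 678 mm
Y2: ⌊678/2⌋ × 479 = 339 × 479 mm
Y3: ⌊479/2⌋ × 339 = 239 × 339 mm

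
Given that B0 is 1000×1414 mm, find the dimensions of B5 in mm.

176 × 250 mm

B1: ⌊1414/2⌋ × 1000 = 707 × 1000 mm
B2: ⌊1000/2⌋ × 707 = 500 × 707 mm
B3: ⌊707/2⌋ × 500 = 353 × 500 mm
B4: ⌊500/2⌋ × 353 = 250 × 353 mm
B5: ⌊353/2⌋ × 250 = 176 × 250 mm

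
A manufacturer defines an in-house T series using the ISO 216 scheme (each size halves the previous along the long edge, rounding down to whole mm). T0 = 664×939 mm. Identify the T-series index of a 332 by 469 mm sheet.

T0: 664 × 939 mm
T1: 469 × 664 mm
T2: 332 × 469 mm
T3: 234 × 332 mm
→ matches T2.

T2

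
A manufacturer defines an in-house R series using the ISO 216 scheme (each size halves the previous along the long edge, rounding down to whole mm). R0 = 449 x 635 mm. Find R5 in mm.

R1: ⌊635/2⌋ × 449 = 317 × 449 mm
R2: ⌊449/2⌋ × 317 = 224 × 317 mm
R3: ⌊317/2⌋ × 224 = 158 × 224 mm
R4: ⌊224/2⌋ × 158 = 112 × 158 mm
R5: ⌊158/2⌋ × 112 = 79 × 112 mm

79 × 112 mm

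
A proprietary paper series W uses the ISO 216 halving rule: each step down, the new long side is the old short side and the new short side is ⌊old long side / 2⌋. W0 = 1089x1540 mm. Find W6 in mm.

W1: ⌊1540/2⌋ × 1089 = 770 × 1089 mm
W2: ⌊1089/2⌋ × 770 = 544 × 770 mm
W3: ⌊770/2⌋ × 544 = 385 × 544 mm
W4: ⌊544/2⌋ × 385 = 272 × 385 mm
W5: ⌊385/2⌋ × 272 = 192 × 272 mm
W6: ⌊272/2⌋ × 192 = 136 × 192 mm

136 × 192 mm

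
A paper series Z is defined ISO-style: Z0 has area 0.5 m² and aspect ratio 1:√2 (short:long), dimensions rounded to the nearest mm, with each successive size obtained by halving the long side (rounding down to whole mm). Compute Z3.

210 × 297 mm

Let Z0's short side be w mm. w · w√2 = 0.5 m² = 500,000 mm², so w ≈ 594.6 mm and w√2 ≈ 840.9 mm → Z0 = 595 × 841 mm.
Z1: ⌊841/2⌋ × 595 = 420 × 595 mm
Z2: ⌊595/2⌋ × 420 = 297 × 420 mm
Z3: ⌊420/2⌋ × 297 = 210 × 297 mm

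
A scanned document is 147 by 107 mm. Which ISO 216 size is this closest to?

Aspect ratio 147/107 ≈ 1.374 (ISO target is √2 ≈ 1.414).
In the A-series (A0 area = 1 m²): A6 = 105 × 148 mm.
Off by 3 mm total — nearest standard size.

A6 (105 × 148 mm)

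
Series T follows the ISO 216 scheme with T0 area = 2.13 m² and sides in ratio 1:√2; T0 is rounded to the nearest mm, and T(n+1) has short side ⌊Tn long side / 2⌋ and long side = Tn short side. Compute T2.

613 × 868 mm

Let T0's short side be w mm. w · w√2 = 2.13 m² = 2,130,000 mm², so w ≈ 1227.2 mm and w√2 ≈ 1735.6 mm → T0 = 1227 × 1736 mm.
T1: ⌊1736/2⌋ × 1227 = 868 × 1227 mm
T2: ⌊1227/2⌋ × 868 = 613 × 868 mm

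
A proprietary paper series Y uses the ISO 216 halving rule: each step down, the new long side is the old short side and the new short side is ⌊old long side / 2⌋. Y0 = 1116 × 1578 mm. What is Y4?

Y1 = 789 × 1116 mm (from Y0 by 1 halving).
Y2: ⌊1116/2⌋ × 789 = 558 × 789 mm
Y3: ⌊789/2⌋ × 558 = 394 × 558 mm
Y4: ⌊558/2⌋ × 394 = 279 × 394 mm

279 × 394 mm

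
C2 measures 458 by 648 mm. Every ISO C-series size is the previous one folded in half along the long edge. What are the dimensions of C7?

81 × 114 mm

C3: ⌊648/2⌋ × 458 = 324 × 458 mm
C4: ⌊458/2⌋ × 324 = 229 × 324 mm
C5: ⌊324/2⌋ × 229 = 162 × 229 mm
C6: ⌊229/2⌋ × 162 = 114 × 162 mm
C7: ⌊162/2⌋ × 114 = 81 × 114 mm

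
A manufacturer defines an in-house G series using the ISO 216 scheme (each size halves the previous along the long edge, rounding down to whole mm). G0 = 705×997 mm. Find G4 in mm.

G1: ⌊997/2⌋ × 705 = 498 × 705 mm
G2: ⌊705/2⌋ × 498 = 352 × 498 mm
G3: ⌊498/2⌋ × 352 = 249 × 352 mm
G4: ⌊352/2⌋ × 249 = 176 × 249 mm

176 × 249 mm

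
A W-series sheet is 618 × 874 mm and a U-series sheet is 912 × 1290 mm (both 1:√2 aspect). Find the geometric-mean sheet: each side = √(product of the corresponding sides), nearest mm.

751 × 1062 mm

Short side: √(618 · 912) = √563616 ≈ 750.7 → 751 mm
Long side: √(874 · 1290) = √1127460 ≈ 1061.8 → 1062 mm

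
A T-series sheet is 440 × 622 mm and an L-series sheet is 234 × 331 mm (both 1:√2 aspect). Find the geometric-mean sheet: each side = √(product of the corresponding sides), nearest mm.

321 × 454 mm

Short side: √(440 · 234) = √102960 ≈ 320.9 → 321 mm
Long side: √(622 · 331) = √205882 ≈ 453.7 → 454 mm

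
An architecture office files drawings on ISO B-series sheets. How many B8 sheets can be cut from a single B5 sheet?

Each ISO step halves the sheet: 1 × B5 → 2 × B6 → 4 × B7 → 8 × B8
From B5 to B8 is 3 halving steps: 2^3 = 8.

8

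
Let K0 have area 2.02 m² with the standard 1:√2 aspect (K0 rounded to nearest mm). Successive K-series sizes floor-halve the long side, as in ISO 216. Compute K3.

422 × 597 mm

Let K0's short side be w mm. w · w√2 = 2.02 m² = 2,020,000 mm², so w ≈ 1195.1 mm and w√2 ≈ 1690.2 mm → K0 = 1195 × 1690 mm.
K1: ⌊1690/2⌋ × 1195 = 845 × 1195 mm
K2: ⌊1195/2⌋ × 845 = 597 × 845 mm
K3: ⌊845/2⌋ × 597 = 422 × 597 mm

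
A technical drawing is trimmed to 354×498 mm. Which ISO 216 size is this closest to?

Aspect ratio 498/354 ≈ 1.407 — close to the ISO √2 ≈ 1.414.
In the B-series (B0 = 1000 × 1414 mm): B3 = 353 × 500 mm.
Off by 3 mm total — nearest standard size.

B3 (353 × 500 mm)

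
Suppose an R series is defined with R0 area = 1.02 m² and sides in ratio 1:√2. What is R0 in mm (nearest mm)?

Let the short side be w mm. Then w · w√2 = 1.02 m² = 1,020,000 mm².
w² = 1,020,000/√2, so w ≈ 849.3 mm; long side = w√2 ≈ 1201.0 mm.

849 × 1201 mm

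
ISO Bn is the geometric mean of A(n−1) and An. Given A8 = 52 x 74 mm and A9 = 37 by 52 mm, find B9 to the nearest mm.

Short side: √(52 · 37) = √1924 ≈ 43.9 → 44 mm
Long side: √(74 · 52) = √3848 ≈ 62.0 → 62 mm

44 × 62 mm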